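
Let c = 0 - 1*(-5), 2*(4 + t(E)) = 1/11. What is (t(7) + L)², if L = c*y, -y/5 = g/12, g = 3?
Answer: 201601/1936 ≈ 104.13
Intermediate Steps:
t(E) = -87/22 (t(E) = -4 + (½)/11 = -4 + (½)*(1/11) = -4 + 1/22 = -87/22)
c = 5 (c = 0 + 5 = 5)
y = -5/4 (y = -15/12 = -5*¼ = -5/4 ≈ -1.2500)
L = -25/4 (L = 5*(-5/4) = -25/4 ≈ -6.2500)
(t(7) + L)² = (-87/22 - 25/4)² = (-449/44)² = 201601/1936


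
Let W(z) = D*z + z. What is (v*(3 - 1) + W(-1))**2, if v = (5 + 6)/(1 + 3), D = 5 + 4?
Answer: 81/4 ≈ 20.250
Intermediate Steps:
D = 9
v = 11/4 ≈ 2.7500
W(z) = 10*z (W(z) = 9*z + z = 10*z)
(v*(3 - 1) + W(-1))**2 = (11*(3 - 1)/4 + 10*(-1))**2 = ((11/4)*2 - 10)**2 = (11/2 - 10)**2 = (-9/2)**2 = 81/4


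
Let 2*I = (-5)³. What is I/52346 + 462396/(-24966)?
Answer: -8068713797/435623412 ≈ -18.522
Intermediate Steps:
I = -125/2 (I = (½)*(-5)³ = (½)*(-125) = -125/2 ≈ -62.500)
I/52346 + 462396/(-24966) = -125/2/52346 + 462396/(-24966) = -125/2*1/52346 + 462396*(-1/24966) = -125/104692 - 77066/4161 = -8068713797/435623412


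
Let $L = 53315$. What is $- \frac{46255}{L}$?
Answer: $- \frac{9251}{10663} \approx -0.86758$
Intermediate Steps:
$- \frac{46255}{L} = - \frac{46255}{53315} = \left(-1\right) \frac{9251}{10663} = - \frac{9251}{10663}$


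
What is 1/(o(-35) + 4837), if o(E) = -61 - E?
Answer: 1/4811 ≈ 0.00020786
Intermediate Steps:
1/(o(-35) + 4837) = 1/((-61 - 1*(-35)) + 4837) = 1/((-61 + 35) + 4837) = 1/(-26 + 4837) = 1/4811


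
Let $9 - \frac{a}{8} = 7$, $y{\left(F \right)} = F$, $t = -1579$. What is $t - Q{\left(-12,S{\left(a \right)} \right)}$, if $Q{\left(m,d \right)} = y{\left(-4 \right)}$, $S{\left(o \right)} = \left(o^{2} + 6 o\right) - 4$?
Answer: $-1575$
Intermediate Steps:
$a = 16$ ($a = 72 - 56 = 16$)
$S{\left(o \right)} = -4 + o^{2} + 6 o$
$Q{\left(m,d \right)} = -4$
$t - Q{\left(-12,S{\left(a \right)} \right)} = -1579 - -4 = -1579 + 4 = -1575$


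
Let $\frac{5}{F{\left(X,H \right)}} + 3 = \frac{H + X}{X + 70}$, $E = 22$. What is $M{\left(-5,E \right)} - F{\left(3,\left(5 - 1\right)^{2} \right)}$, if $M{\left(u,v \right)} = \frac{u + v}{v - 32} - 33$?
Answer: $- \frac{263}{8} \approx -32.875$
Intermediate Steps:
$M{\left(u,v \right)} = -33 + \frac{u + v}{-32 + v}$ ($M{\left(u,v \right)} = \frac{u + v}{-32 + v} - 33 = -33 + \frac{u + v}{-32 + v}$)
$F{\left(X,H \right)} = \frac{5}{-3 + \frac{H + X}{70 + X}}$ ($F{\left(X,H \right)} = \frac{5}{-3 + \frac{H + X}{X + 70}} = \frac{5}{-3 + \frac{H + X}{70 + X}}$)
$M{\left(-5,E \right)} - F{\left(3,\left(5 - 1\right)^{2} \right)} = \frac{1056 - 5 - 704}{-32 + 22} - \frac{5 \left(70 + 3\right)}{-210 + \left(5 - 1\right)^{2} - 6} = \frac{1056 - 5 - 704}{-10} - 5 \frac{1}{-210 + 4^{2} - 6} \cdot 73 = \left(- \frac{1}{10}\right) 347 - 5 \frac{1}{-210 + 16 - 6} \cdot 73 = - \frac{347}{10} - 5 \frac{1}{-200} \cdot 73 = - \frac{347}{10} - 5 \left(- \frac{1}{200}\right) 73 = - \frac{347}{10} - - \frac{73}{40} = - \frac{347}{10} + \frac{73}{40} = - \frac{263}{8}$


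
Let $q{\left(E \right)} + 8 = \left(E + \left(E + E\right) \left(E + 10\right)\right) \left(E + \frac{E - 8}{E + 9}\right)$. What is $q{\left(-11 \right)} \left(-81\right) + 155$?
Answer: $\frac{4279}{2} \approx 2139.5$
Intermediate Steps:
$q{\left(E \right)} = -8 + \left(E + \frac{-8 + E}{9 + E}\right) \left(E + 2 E \left(10 + E\right)\right)$ ($q{\left(E \right)} = -8 + \left(E + \left(E + E\right) \left(E + 10\right)\right) \left(E + \frac{E - 8}{E + 9}\right) = -8 + \left(E + 2 E \left(10 + E\right)\right) \left(E + \frac{-8 + E}{9 + E}\right) = -8 + \left(E + \frac{-8 + E}{9 + E}\right) \left(E + 2 E \left(10 + E\right)\right)$)
$q{\left(-11 \right)} \left(-81\right) + 155 = \frac{-72 - -1936 + 2 \left(-11\right)^{4} + 41 \left(-11\right)^{3} + 194 \left(-11\right)^{2}}{9 - 11} \left(-81\right) + 155 = \frac{-72 + 1936 + 2 \cdot 14641 + 41 \left(-1331\right) + 194 \cdot 121}{-2} \left(-81\right) + 155 = - \frac{-72 + 1936 + 29282 - 54571 + 23474}{2} \left(-81\right) + 155 = \left(- \frac{1}{2}\right) 49 \left(-81\right) + 155 = \left(- \frac{49}{2}\right) \left(-81\right) + 155 = \frac{3969}{2} + 155 = \frac{4279}{2}$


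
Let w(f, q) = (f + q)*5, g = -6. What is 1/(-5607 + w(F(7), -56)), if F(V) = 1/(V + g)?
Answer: -1/5882 ≈ -0.00017001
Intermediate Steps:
F(V) = 1/(-6 + V) (F(V) = 1/(V - 6) = 1/(-6 + V))
w(f, q) = 5*f + 5*q
1/(-5607 + w(F(7), -56)) = 1/(-5607 + (5/(-6 + 7) + 5*(-56))) = 1/(-5607 + (5/1 - 280)) = 1/(-5607 + (5*1 - 280)) = 1/(-5607 + (5 - 280)) = 1/(-5607 - 275) = 1/(-5882) = -1/5882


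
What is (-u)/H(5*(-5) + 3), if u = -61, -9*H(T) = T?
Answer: 549/22 ≈ 24.955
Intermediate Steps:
H(T) = -T/9
(-u)/H(5*(-5) + 3) = (-1*(-61))/((-(5*(-5) + 3)/9)) = 61/((-(-25 + 3)/9)) = 61/((-1/9*(-22))) = 61/(22/9) = 61*(9/22) = 549/22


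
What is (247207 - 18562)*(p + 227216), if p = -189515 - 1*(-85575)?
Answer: 28186441020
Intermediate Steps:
p = -103940 (p = -189515 + 85575 = -103940)
(247207 - 18562)*(p + 227216) = (247207 - 18562)*(-103940 + 227216) = 228645*123276 = 28186441020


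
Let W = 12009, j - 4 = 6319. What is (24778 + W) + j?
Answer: 43110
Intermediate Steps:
j = 6323 (j = 4 + 6319 = 6323)
(24778 + W) + j = (24778 + 12009) + 6323 = 36787 + 6323 = 43110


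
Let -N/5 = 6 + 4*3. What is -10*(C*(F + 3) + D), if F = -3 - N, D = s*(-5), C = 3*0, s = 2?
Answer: 100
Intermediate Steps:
C = 0
N = -90 (N = -5*(6 + 4*3) = -5*(6 + 12) = -5*18 = -90)
D = -10 (D = 2*(-5) = -10)
F = 87 (F = -3 - 1*(-90) = -3 + 90 = 87)
-10*(C*(F + 3) + D) = -10*(0*(87 + 3) - 10) = -10*(0*90 - 10) = -10*(0 - 10) = -10*(-10) = 100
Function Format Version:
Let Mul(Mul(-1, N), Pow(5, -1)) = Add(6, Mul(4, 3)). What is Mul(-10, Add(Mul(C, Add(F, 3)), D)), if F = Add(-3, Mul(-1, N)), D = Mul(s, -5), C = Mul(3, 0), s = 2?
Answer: 100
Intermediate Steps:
C = 0
N = -90 (N = Mul(-5, Add(6, Mul(4, 3))) = Mul(-5, Add(6, 12)) = Mul(-5, 18) = -90)
D = -10 (D = Mul(2, -5) = -10)
F = 87 (F = Add(-3, Mul(-1, -90)) = Add(-3, 90) = 87)
Mul(-10, Add(Mul(C, Add(F, 3)), D)) = Mul(-10, Add(Mul(0, Add(87, 3)), -10)) = Mul(-10, Add(Mul(0, 90), -10)) = Mul(-10, Add(0, -10)) = Mul(-10, -10) = 100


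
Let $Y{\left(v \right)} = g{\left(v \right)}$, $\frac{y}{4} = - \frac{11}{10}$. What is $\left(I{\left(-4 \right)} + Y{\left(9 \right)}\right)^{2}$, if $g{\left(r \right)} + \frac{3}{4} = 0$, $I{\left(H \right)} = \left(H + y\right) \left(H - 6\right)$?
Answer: $\frac{110889}{16} \approx 6930.6$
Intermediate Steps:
$y = - \frac{22}{5}$ ($y = 4 \left(- \frac{11}{10}\right) = - \frac{22}{5} \approx -4.4$)
$I{\left(H \right)} = \left(-6 + H\right) \left(- \frac{22}{5} + H\right)$ ($I{\left(H \right)} = \left(H - \frac{22}{5}\right) \left(H - 6\right) = \left(- \frac{22}{5} + H\right) \left(-6 + H\right) = \left(-6 + H\right) \left(- \frac{22}{5} + H\right)$)
$g{\left(r \right)} = - \frac{3}{4}$ ($g{\left(r \right)} = - \frac{3}{4} + 0 = - \frac{3}{4}$)
$Y{\left(v \right)} = - \frac{3}{4}$
$\left(I{\left(-4 \right)} + Y{\left(9 \right)}\right)^{2} = \left(\left(\frac{132}{5} + \left(-4\right)^{2} - - \frac{208}{5}\right) - \frac{3}{4}\right)^{2} = \left(\left(\frac{132}{5} + 16 + \frac{208}{5}\right) - \frac{3}{4}\right)^{2} = \left(84 - \frac{3}{4}\right)^{2} = \left(\frac{333}{4}\right)^{2} = \frac{110889}{16}$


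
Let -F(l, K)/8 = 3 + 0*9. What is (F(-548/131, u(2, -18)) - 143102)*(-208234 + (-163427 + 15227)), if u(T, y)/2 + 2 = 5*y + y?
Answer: 51014972684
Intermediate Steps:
u(T, y) = -4 + 12*y (u(T, y) = -4 + 2*(5*y + y) = -4 + 2*(6*y) = -4 + 12*y)
F(l, K) = -24 (F(l, K) = -8*(3 + 0*9) = -8*(3 + 0) = -8*3 = -24)
(F(-548/131, u(2, -18)) - 143102)*(-208234 + (-163427 + 15227)) = (-24 - 143102)*(-208234 + (-163427 + 15227)) = -143126*(-208234 - 148200) = -143126*(-356434) = 51014972684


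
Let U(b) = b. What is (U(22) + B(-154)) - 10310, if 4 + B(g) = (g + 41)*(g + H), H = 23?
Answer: 4511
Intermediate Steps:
B(g) = -4 + (23 + g)*(41 + g) (B(g) = -4 + (g + 41)*(g + 23) = -4 + (41 + g)*(23 + g) = -4 + (23 + g)*(41 + g))
(U(22) + B(-154)) - 10310 = (22 + (939 + (-154)² + 64*(-154))) - 10310 = (22 + (939 + 23716 - 9856)) - 10310 = (22 + 14799) - 10310 = 14821 - 10310 = 4511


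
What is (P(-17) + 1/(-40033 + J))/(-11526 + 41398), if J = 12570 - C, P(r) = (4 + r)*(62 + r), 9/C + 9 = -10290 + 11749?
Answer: -23295496465/1189543636048 ≈ -0.019584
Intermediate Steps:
C = 9/1450 (C = 9/(-9 + (-10290 + 11749)) = 9/(-9 + 1459) = 9/1450 ≈ 0.0062069)
J = 18226491/1450 (J = 12570 - 1*9/1450 = 12570 - 9/1450 = 18226491/1450 ≈ 12570.)
(P(-17) + 1/(-40033 + J))/(-11526 + 41398) = ((248 + (-17)² + 66*(-17)) + 1/(-40033 + 18226491/1450))/(-11526 + 41398) = ((248 + 289 - 1122) + 1/(-39821359/1450))/29872 = (-585 - 1450/39821359)*(1/29872) = -23295496465/39821359*1/29872 = -23295496465/1189543636048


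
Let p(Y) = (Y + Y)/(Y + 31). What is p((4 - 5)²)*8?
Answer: ½ ≈ 0.50000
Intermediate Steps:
p(Y) = 2*Y/(31 + Y) (p(Y) = (2*Y)/(31 + Y) = 2*Y/(31 + Y))
p((4 - 5)²)*8 = (2*(4 - 5)²/(31 + (4 - 5)²))*8 = (2*(-1)²/(31 + (-1)²))*8 = (2*1/(31 + 1))*8 = (2*1/32)*8 = (2*1*(1/32))*8 = (1/16)*8 = ½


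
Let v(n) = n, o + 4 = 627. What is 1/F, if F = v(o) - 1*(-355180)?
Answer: 1/355803 ≈ 2.8105e-6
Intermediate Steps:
o = 623 (o = -4 + 627 = 623)
F = 355803 (F = 623 - 1*(-355180) = 623 + 355180 = 355803)
1/F = 1/355803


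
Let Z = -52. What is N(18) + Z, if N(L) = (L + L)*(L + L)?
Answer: 1244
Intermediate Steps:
N(L) = 4*L**2 (N(L) = (2*L)*(2*L) = 4*L**2)
N(18) + Z = 4*18**2 - 52 = 4*324 - 52 = 1296 - 52 = 1244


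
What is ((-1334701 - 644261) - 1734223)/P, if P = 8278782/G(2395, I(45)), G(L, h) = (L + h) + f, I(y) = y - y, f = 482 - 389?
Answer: -4619202140/4139391 ≈ -1115.9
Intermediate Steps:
f = 93
I(y) = 0
G(L, h) = 93 + L + h (G(L, h) = (L + h) + 93 = 93 + L + h)
P = 4139391/1244 (P = 8278782/(93 + 2395 + 0) = 8278782/2488 = 8278782*(1/2488) = 4139391/1244 ≈ 3327.5)
((-1334701 - 644261) - 1734223)/P = ((-1334701 - 644261) - 1734223)/(4139391/1244) = (-1978962 - 1734223)*(1244/4139391) = -3713185*1244/4139391 = -4619202140/4139391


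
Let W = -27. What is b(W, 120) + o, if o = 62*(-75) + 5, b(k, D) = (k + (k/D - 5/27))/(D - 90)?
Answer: -150527603/32400 ≈ -4645.9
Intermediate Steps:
b(k, D) = (-5/27 + k + k/D)/(-90 + D) (b(k, D) = (k + (k/D - 5*1/27))/(-90 + D) = (k + (k/D - 5/27))/(-90 + D) = (k + (-5/27 + k/D))/(-90 + D) = (-5/27 + k + k/D)/(-90 + D))
o = -4645 (o = -4650 + 5 = -4645)
b(W, 120) + o = (-27 - 5/27*120 + 120*(-27))/(120*(-90 + 120)) - 4645 = (1/120)*(-27 - 200/9 - 3240)/30 - 4645 = (1/120)*(1/30)*(-29603/9) - 4645 = -29603/32400 - 4645 = -150527603/32400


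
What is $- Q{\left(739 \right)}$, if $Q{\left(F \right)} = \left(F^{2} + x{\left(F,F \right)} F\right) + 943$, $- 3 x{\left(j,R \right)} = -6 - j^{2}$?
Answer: $- \frac{405229045}{3} \approx -1.3508 \cdot 10^{8}$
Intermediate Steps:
$x{\left(j,R \right)} = 2 + \frac{j^{2}}{3}$ ($x{\left(j,R \right)} = - \frac{-6 - j^{2}}{3} = 2 + \frac{j^{2}}{3}$)
$Q{\left(F \right)} = 943 + F^{2} + F \left(2 + \frac{F^{2}}{3}\right)$ ($Q{\left(F \right)} = \left(F^{2} + \left(2 + \frac{F^{2}}{3}\right) F\right) + 943 = \left(F^{2} + F \left(2 + \frac{F^{2}}{3}\right)\right) + 943 = 943 + F^{2} + F \left(2 + \frac{F^{2}}{3}\right)$)
$- Q{\left(739 \right)} = - (943 + 739^{2} + 2 \cdot 739 + \frac{739^{3}}{3}) = - (943 + 546121 + 1478 + \frac{1}{3} \cdot 403583419) = - (943 + 546121 + 1478 + \frac{403583419}{3}) = \left(-1\right) \frac{405229045}{3} = - \frac{405229045}{3}$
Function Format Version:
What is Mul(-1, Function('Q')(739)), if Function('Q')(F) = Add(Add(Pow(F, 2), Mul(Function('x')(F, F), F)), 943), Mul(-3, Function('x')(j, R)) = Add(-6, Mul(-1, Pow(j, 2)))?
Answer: Rational(-405229045, 3) ≈ -1.3508e+8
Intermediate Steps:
Function('x')(j, R) = Add(2, Mul(Rational(1, 3), Pow(j, 2))) (Function('x')(j, R) = Mul(Rational(-1, 3), Add(-6, Mul(-1, Pow(j, 2)))) = Add(2, Mul(Rational(1, 3), Pow(j, 2))))
Function('Q')(F) = Add(943, Pow(F, 2), Mul(F, Add(2, Mul(Rational(1, 3), Pow(F, 2))))) (Function('Q')(F) = Add(Add(Pow(F, 2), Mul(Add(2, Mul(Rational(1, 3), Pow(F, 2))), F)), 943) = Add(Add(Pow(F, 2), Mul(F, Add(2, Mul(Rational(1, 3), Pow(F, 2))))), 943) = Add(943, Pow(F, 2), Mul(F, Add(2, Mul(Rational(1, 3), Pow(F, 2))))))
Mul(-1, Function('Q')(739)) = Mul(-1, Add(943, Pow(739, 2), Mul(2, 739), Mul(Rational(1, 3), Pow(739, 3)))) = Mul(-1, Add(943, 546121, 1478, Mul(Rational(1, 3), 403583419))) = Mul(-1, Add(943, 546121, 1478, Rational(403583419, 3))) = Mul(-1, Rational(405229045, 3)) = Rational(-405229045, 3)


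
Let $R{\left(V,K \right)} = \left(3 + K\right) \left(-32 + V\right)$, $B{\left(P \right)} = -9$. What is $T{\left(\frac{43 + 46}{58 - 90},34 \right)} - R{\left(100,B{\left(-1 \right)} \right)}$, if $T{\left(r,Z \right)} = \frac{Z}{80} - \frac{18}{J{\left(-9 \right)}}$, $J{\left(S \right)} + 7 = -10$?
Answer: $\frac{278449}{680} \approx 409.48$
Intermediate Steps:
$J{\left(S \right)} = -17$ ($J{\left(S \right)} = -7 - 10 = -17$)
$T{\left(r,Z \right)} = \frac{18}{17} + \frac{Z}{80}$ ($T{\left(r,Z \right)} = \frac{Z}{80} - \frac{18}{-17} = Z \frac{1}{80} - - \frac{18}{17} = \frac{Z}{80} + \frac{18}{17} = \frac{18}{17} + \frac{Z}{80}$)
$R{\left(V,K \right)} = \left(-32 + V\right) \left(3 + K\right)$
$T{\left(\frac{43 + 46}{58 - 90},34 \right)} - R{\left(100,B{\left(-1 \right)} \right)} = \left(\frac{18}{17} + \frac{1}{80} \cdot 34\right) - \left(-96 - -288 + 3 \cdot 100 - 900\right) = \left(\frac{18}{17} + \frac{17}{40}\right) - \left(-96 + 288 + 300 - 900\right) = \frac{1009}{680} - -408 = \frac{1009}{680} + 408 = \frac{278449}{680}$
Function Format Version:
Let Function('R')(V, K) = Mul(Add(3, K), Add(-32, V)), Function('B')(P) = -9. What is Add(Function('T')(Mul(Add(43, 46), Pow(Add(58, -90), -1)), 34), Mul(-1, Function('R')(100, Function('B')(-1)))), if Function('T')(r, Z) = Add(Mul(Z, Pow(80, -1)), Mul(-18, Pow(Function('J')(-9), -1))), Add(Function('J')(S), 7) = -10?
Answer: Rational(278449, 680) ≈ 409.48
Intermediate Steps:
Function('J')(S) = -17 (Function('J')(S) = Add(-7, -10) = -17)
Function('T')(r, Z) = Add(Rational(18, 17), Mul(Rational(1, 80), Z)) (Function('T')(r, Z) = Add(Mul(Z, Pow(80, -1)), Mul(-18, Pow(-17, -1))) = Add(Mul(Z, Rational(1, 80)), Mul(-18, Rational(-1, 17))) = Add(Mul(Rational(1, 80), Z), Rational(18, 17)) = Add(Rational(18, 17), Mul(Rational(1, 80), Z)))
Function('R')(V, K) = Mul(Add(-32, V), Add(3, K))
Add(Function('T')(Mul(Add(43, 46), Pow(Add(58, -90), -1)), 34), Mul(-1, Function('R')(100, Function('B')(-1)))) = Add(Add(Rational(18, 17), Mul(Rational(1, 80), 34)), Mul(-1, Add(-96, Mul(-32, -9), Mul(3, 100), Mul(-9, 100)))) = Add(Add(Rational(18, 17), Rational(17, 40)), Mul(-1, Add(-96, 288, 300, -900))) = Add(Rational(1009, 680), Mul(-1, -408)) = Add(Rational(1009, 680), 408) = Rational(278449, 680)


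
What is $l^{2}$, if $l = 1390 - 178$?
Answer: $1468944$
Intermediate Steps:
$l = 1212$ ($l = 1390 - 178 = 1212$)
$l^{2} = 1212^{2} = 1468944$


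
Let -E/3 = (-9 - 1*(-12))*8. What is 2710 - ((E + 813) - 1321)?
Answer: 3290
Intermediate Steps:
E = -72 (E = -3*(-9 - 1*(-12))*8 = -3*(-9 + 12)*8 = -9*8 = -3*24 = -72)
2710 - ((E + 813) - 1321) = 2710 - ((-72 + 813) - 1321) = 2710 - (741 - 1321) = 2710 - 1*(-580) = 2710 + 580 = 3290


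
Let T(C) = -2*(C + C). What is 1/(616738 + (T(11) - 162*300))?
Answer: 1/568094 ≈ 1.7603e-6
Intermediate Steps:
T(C) = -4*C
1/(616738 + (T(11) - 162*300)) = 1/(616738 + (-4*11 - 162*300)) = 1/(616738 + (-44 - 48600)) = 1/(616738 - 48644) = 1/568094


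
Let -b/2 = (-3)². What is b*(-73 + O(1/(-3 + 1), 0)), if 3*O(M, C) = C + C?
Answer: 1314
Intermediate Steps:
O(M, C) = 2*C/3 (O(M, C) = (C + C)/3 = (2*C)/3 = 2*C/3)
b = -18 (b = -2*(-3)² = -2*9 = -18)
b*(-73 + O(1/(-3 + 1), 0)) = -18*(-73 + (⅔)*0) = -18*(-73 + 0) = -18*(-73) = 1314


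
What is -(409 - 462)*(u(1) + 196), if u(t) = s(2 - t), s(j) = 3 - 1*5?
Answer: 10282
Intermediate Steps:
s(j) = -2 (s(j) = 3 - 5 = -2)
u(t) = -2
-(409 - 462)*(u(1) + 196) = -(409 - 462)*(-2 + 196) = -(-53)*194 = -1*(-10282) = 10282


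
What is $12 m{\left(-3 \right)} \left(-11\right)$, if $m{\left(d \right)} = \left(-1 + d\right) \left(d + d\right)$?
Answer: $-3168$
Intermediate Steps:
$m{\left(d \right)} = 2 d \left(-1 + d\right)$ ($m{\left(d \right)} = \left(-1 + d\right) 2 d = 2 d \left(-1 + d\right)$)
$12 m{\left(-3 \right)} \left(-11\right) = 12 \cdot 2 \left(-3\right) \left(-1 - 3\right) \left(-11\right) = 12 \cdot 2 \left(-3\right) \left(-4\right) \left(-11\right) = 12 \cdot 24 \left(-11\right) = 288 \left(-11\right) = -3168$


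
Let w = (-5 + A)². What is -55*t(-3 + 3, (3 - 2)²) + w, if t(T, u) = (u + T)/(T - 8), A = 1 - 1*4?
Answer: 567/8 ≈ 70.875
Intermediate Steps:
A = -3 (A = 1 - 4 = -3)
w = 64 (w = (-5 - 3)² = (-8)² = 64)
t(T, u) = (T + u)/(-8 + T)
-55*t(-3 + 3, (3 - 2)²) + w = -55*((-3 + 3) + (3 - 2)²)/(-8 + (-3 + 3)) + 64 = -55*(0 + 1²)/(-8 + 0) + 64 = -55*(0 + 1)/(-8) + 64 = -(-55)/8 + 64 = -55*(-⅛) + 64 = 55/8 + 64 = 567/8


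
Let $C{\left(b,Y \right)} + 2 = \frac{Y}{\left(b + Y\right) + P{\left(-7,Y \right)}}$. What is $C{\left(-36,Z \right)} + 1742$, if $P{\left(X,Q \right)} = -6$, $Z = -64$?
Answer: $\frac{92252}{53} \approx 1740.6$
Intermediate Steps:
$C{\left(b,Y \right)} = -2 + \frac{Y}{-6 + Y + b}$ ($C{\left(b,Y \right)} = -2 + \frac{Y}{\left(b + Y\right) - 6} = -2 + \frac{Y}{\left(Y + b\right) - 6} = -2 + \frac{Y}{-6 + Y + b}$)
$C{\left(-36,Z \right)} + 1742 = \frac{12 - -64 - -72}{-6 - 64 - 36} + 1742 = \frac{12 + 64 + 72}{-106} + 1742 = \left(- \frac{1}{106}\right) 148 + 1742 = - \frac{74}{53} + 1742 = \frac{92252}{53}$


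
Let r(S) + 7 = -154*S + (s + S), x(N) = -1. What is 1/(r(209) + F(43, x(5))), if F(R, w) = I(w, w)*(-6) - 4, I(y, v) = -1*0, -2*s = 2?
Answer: -1/31989 ≈ -3.1261e-5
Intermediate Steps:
s = -1 (s = -½*2 = -1)
I(y, v) = 0
r(S) = -8 - 153*S (r(S) = -7 + (-154*S + (-1 + S)) = -7 + (-1 - 153*S) = -8 - 153*S)
F(R, w) = -4 (F(R, w) = 0*(-6) - 4 = 0 - 4 = -4)
1/(r(209) + F(43, x(5))) = 1/((-8 - 153*209) - 4) = 1/((-8 - 31977) - 4) = 1/(-31985 - 4) = 1/(-31989) = -1/31989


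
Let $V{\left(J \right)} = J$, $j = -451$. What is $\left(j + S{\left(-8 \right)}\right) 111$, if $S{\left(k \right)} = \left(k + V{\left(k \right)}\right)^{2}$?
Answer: $-21645$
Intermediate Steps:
$S{\left(k \right)} = 4 k^{2}$ ($S{\left(k \right)} = \left(k + k\right)^{2} = \left(2 k\right)^{2} = 4 k^{2}$)
$\left(j + S{\left(-8 \right)}\right) 111 = \left(-451 + 4 \left(-8\right)^{2}\right) 111 = \left(-451 + 4 \cdot 64\right) 111 = \left(-451 + 256\right) 111 = \left(-195\right) 111 = -21645$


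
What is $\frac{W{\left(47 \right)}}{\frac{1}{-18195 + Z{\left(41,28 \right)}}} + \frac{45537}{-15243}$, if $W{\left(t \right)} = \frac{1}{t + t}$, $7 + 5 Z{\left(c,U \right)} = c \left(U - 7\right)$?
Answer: $- \frac{465038931}{2388070} \approx -194.73$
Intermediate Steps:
$Z{\left(c,U \right)} = - \frac{7}{5} + \frac{c \left(-7 + U\right)}{5}$ ($Z{\left(c,U \right)} = - \frac{7}{5} + \frac{c \left(U - 7\right)}{5} = - \frac{7}{5} + \frac{c \left(-7 + U\right)}{5}$)
$W{\left(t \right)} = \frac{1}{2 t}$
$\frac{W{\left(47 \right)}}{\frac{1}{-18195 + Z{\left(41,28 \right)}}} + \frac{45537}{-15243} = \frac{\frac{1}{2} \cdot \frac{1}{47}}{\frac{1}{-18195 - \left(\frac{294}{5} - \frac{1148}{5}\right)}} + \frac{45537}{-15243} = \frac{\frac{1}{2} \cdot \frac{1}{47}}{\frac{1}{-18195 - - \frac{854}{5}}} + 45537 \left(- \frac{1}{15243}\right) = \frac{1}{94 \frac{1}{-18195 + \frac{854}{5}}} - \frac{15179}{5081} = \frac{1}{94 \frac{1}{- \frac{90121}{5}}} - \frac{15179}{5081} = \frac{1}{94 \left(- \frac{5}{90121}\right)} - \frac{15179}{5081} = \frac{1}{94} \left(- \frac{90121}{5}\right) - \frac{15179}{5081} = - \frac{90121}{470} - \frac{15179}{5081} = - \frac{465038931}{2388070}$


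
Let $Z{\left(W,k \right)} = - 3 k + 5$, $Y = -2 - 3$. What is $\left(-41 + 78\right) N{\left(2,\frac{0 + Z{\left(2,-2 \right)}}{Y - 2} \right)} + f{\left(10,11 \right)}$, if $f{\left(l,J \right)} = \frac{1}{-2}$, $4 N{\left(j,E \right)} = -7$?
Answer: $- \frac{261}{4} \approx -65.25$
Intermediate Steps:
$Y = -5$
$Z{\left(W,k \right)} = 5 - 3 k$
$N{\left(j,E \right)} = - \frac{7}{4}$ ($N{\left(j,E \right)} = \frac{1}{4} \left(-7\right) = - \frac{7}{4}$)
$f{\left(l,J \right)} = - \frac{1}{2}$
$\left(-41 + 78\right) N{\left(2,\frac{0 + Z{\left(2,-2 \right)}}{Y - 2} \right)} + f{\left(10,11 \right)} = \left(-41 + 78\right) \left(- \frac{7}{4}\right) - \frac{1}{2} = 37 \left(- \frac{7}{4}\right) - \frac{1}{2} = - \frac{259}{4} - \frac{1}{2} = - \frac{261}{4}$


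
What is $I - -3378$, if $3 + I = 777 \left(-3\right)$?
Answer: $1044$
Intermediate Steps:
$I = -2334$ ($I = -3 + 777 \left(-3\right) = -3 - 2331 = -2334$)
$I - -3378 = -2334 - -3378 = -2334 + 3378 = 1044$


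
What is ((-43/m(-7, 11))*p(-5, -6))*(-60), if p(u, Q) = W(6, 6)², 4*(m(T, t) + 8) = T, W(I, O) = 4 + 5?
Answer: -278640/13 ≈ -21434.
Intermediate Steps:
W(I, O) = 9
m(T, t) = -8 + T/4
p(u, Q) = 81 (p(u, Q) = 9² = 81)
((-43/m(-7, 11))*p(-5, -6))*(-60) = (-43/(-8 + (¼)*(-7))*81)*(-60) = (-43/(-8 - 7/4)*81)*(-60) = (-43/(-39/4)*81)*(-60) = (-43*(-4/39)*81)*(-60) = ((172/39)*81)*(-60) = (4644/13)*(-60) = -278640/13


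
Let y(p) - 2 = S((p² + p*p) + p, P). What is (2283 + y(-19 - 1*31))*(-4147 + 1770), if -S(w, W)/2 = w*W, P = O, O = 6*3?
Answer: 418149955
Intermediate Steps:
O = 18
P = 18
S(w, W) = -2*W*w (S(w, W) = -2*w*W = -2*W*w)
y(p) = 2 - 72*p² - 36*p (y(p) = 2 - 2*18*((p² + p*p) + p) = 2 - 2*18*((p² + p²) + p) = 2 - 2*18*(2*p² + p) = 2 - 2*18*(p + 2*p²) = 2 + (-72*p² - 36*p) = 2 - 72*p² - 36*p)
(2283 + y(-19 - 1*31))*(-4147 + 1770) = (2283 + (2 - 72*(-19 - 1*31)² - 36*(-19 - 1*31)))*(-4147 + 1770) = (2283 + (2 - 72*(-19 - 31)² - 36*(-19 - 31)))*(-2377) = (2283 + (2 - 72*(-50)² - 36*(-50)))*(-2377) = (2283 + (2 - 72*2500 + 1800))*(-2377) = (2283 + (2 - 180000 + 1800))*(-2377) = (2283 - 178198)*(-2377) = -175915*(-2377) = 418149955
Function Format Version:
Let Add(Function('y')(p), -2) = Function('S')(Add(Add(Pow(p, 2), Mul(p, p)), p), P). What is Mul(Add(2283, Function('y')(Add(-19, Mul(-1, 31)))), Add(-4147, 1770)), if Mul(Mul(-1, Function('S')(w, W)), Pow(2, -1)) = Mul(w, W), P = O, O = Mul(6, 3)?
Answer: 418149955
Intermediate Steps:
O = 18
P = 18
Function('S')(w, W) = Mul(-2, W, w) (Function('S')(w, W) = Mul(-2, Mul(w, W)) = Mul(-2, Mul(W, w)) = Mul(-2, W, w))
Function('y')(p) = Add(2, Mul(-72, Pow(p, 2)), Mul(-36, p)) (Function('y')(p) = Add(2, Mul(-2, 18, Add(Add(Pow(p, 2), Mul(p, p)), p))) = Add(2, Mul(-2, 18, Add(Add(Pow(p, 2), Pow(p, 2)), p))) = Add(2, Mul(-2, 18, Add(Mul(2, Pow(p, 2)), p))) = Add(2, Mul(-2, 18, Add(p, Mul(2, Pow(p, 2))))) = Add(2, Add(Mul(-72, Pow(p, 2)), Mul(-36, p))) = Add(2, Mul(-72, Pow(p, 2)), Mul(-36, p)))
Mul(Add(2283, Function('y')(Add(-19, Mul(-1, 31)))), Add(-4147, 1770)) = Mul(Add(2283, Add(2, Mul(-72, Pow(Add(-19, Mul(-1, 31)), 2)), Mul(-36, Add(-19, Mul(-1, 31))))), Add(-4147, 1770)) = Mul(Add(2283, Add(2, Mul(-72, Pow(Add(-19, -31), 2)), Mul(-36, Add(-19, -31)))), -2377) = Mul(Add(2283, Add(2, Mul(-72, Pow(-50, 2)), Mul(-36, -50))), -2377) = Mul(Add(2283, Add(2, Mul(-72, 2500), 1800)), -2377) = Mul(Add(2283, Add(2, -180000, 1800)), -2377) = Mul(Add(2283, -178198), -2377) = Mul(-175915, -2377) = 418149955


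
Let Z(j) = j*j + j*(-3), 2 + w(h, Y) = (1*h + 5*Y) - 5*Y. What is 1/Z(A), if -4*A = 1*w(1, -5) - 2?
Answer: -16/27 ≈ -0.59259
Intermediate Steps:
w(h, Y) = -2 + h (w(h, Y) = -2 + ((1*h + 5*Y) - 5*Y) = -2 + ((h + 5*Y) - 5*Y) = -2 + h)
A = ¾ (A = -(1*(-2 + 1) - 2)/4 = -(1*(-1) - 2)/4 = -(-1 - 2)/4 = -¼*(-3) = ¾ ≈ 0.75000)
Z(j) = j² - 3*j
1/Z(A) = 1/(3*(-3 + ¾)/4) = 1/((¾)*(-9/4)) = 1/(-27/16) = -16/27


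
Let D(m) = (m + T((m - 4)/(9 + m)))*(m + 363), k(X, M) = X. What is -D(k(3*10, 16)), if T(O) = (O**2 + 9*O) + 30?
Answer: -78338/3 ≈ -26113.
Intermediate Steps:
T(O) = 30 + O**2 + 9*O
D(m) = (363 + m)*(30 + m + (-4 + m)**2/(9 + m)**2 + 9*(-4 + m)/(9 + m)) (D(m) = (m + (30 + ((m - 4)/(9 + m))**2 + 9*((m - 4)/(9 + m))))*(m + 363) = (m + (30 + ((-4 + m)/(9 + m))**2 + 9*((-4 + m)/(9 + m))))*(363 + m) = (m + (30 + (-4 + m)**2/(9 + m)**2 + 9*(-4 + m)/(9 + m)))*(363 + m) = (30 + m + (-4 + m)**2/(9 + m)**2 + 9*(-4 + m)/(9 + m))*(363 + m) = (363 + m)*(30 + m + (-4 + m)**2/(9 + m)**2 + 9*(-4 + m)/(9 + m)))
-D(k(3*10, 16)) = -(770286 + (3*10)**4 + 421*(3*10)**3 + 21712*(3*10)**2 + 240976*(3*10))/(81 + (3*10)**2 + 18*(3*10)) = -(770286 + 30**4 + 421*30**3 + 21712*30**2 + 240976*30)/(81 + 30**2 + 18*30) = -(770286 + 810000 + 421*27000 + 21712*900 + 7229280)/(81 + 900 + 540) = -(770286 + 810000 + 11367000 + 19540800 + 7229280)/1521 = -39717366/1521 = -1*78338/3 = -78338/3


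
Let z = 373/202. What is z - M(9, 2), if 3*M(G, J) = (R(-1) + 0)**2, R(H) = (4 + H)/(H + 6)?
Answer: 8719/5050 ≈ 1.7265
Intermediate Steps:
R(H) = (4 + H)/(6 + H)
z = 373/202 (z = 373*(1/202) = 373/202 ≈ 1.8465)
M(G, J) = 3/25 (M(G, J) = ((4 - 1)/(6 - 1) + 0)**2/3 = (3/5 + 0)**2/3 = (3/5)**2/3 = (1/3)*(9/25) = 3/25)
z - M(9, 2) = 373/202 - 1*3/25 = 373/202 - 3/25 = 8719/5050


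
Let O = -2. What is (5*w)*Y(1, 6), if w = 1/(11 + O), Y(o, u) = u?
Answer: 10/3 ≈ 3.3333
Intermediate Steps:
w = 1/9 (w = 1/(11 - 2) = 1/9 ≈ 0.11111)
(5*w)*Y(1, 6) = (5*(1/9))*6 = (5/9)*6 = 10/3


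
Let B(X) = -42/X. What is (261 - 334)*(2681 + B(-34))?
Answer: -3328654/17 ≈ -1.9580e+5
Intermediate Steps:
(261 - 334)*(2681 + B(-34)) = (261 - 334)*(2681 - 42/(-34)) = -73*(2681 - 42*(-1/34)) = -73*(2681 + 21/17) = -73*45598/17 = -3328654/17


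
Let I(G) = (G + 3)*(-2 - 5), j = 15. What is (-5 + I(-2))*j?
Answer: -180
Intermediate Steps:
I(G) = -21 - 7*G (I(G) = (3 + G)*(-7) = -21 - 7*G)
(-5 + I(-2))*j = (-5 + (-21 - 7*(-2)))*15 = (-5 + (-21 + 14))*15 = (-5 - 7)*15 = -12*15 = -180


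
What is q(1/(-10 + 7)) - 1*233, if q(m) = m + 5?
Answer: -685/3 ≈ -228.33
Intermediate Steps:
q(m) = 5 + m
q(1/(-10 + 7)) - 1*233 = (5 + 1/(-10 + 7)) - 1*233 = (5 + 1/(-3)) - 233 = (5 - 1/3) - 233 = 14/3 - 233 = -685/3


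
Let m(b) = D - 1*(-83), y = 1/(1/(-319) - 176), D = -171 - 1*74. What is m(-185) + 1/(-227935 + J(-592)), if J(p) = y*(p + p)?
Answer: -2073119382543/12797032879 ≈ -162.00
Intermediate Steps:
D = -245 (D = -171 - 74 = -245)
y = -319/56145 (y = 1/(-1/319 - 176) = 1/(-56145/319) = -319/56145 ≈ -0.0056817)
m(b) = -162 (m(b) = -245 - 1*(-83) = -245 + 83 = -162)
J(p) = -638*p/56145 (J(p) = -319*(p + p)/56145 = -638*p/56145)
m(-185) + 1/(-227935 + J(-592)) = -162 + 1/(-227935 - 638/56145*(-592)) = -162 + 1/(-227935 + 377696/56145) = -162 + 1/(-12797032879/56145) = -162 - 56145/12797032879 = -2073119382543/12797032879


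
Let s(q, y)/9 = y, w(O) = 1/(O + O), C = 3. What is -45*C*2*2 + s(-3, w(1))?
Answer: -1071/2 ≈ -535.50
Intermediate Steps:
w(O) = 1/(2*O)
s(q, y) = 9*y
-45*C*2*2 + s(-3, w(1)) = -45*3*2*2 + 9*((½)/1) = -270*2 + 9*((½)*1) = -45*12 + 9*(½) = -540 + 9/2 = -1071/2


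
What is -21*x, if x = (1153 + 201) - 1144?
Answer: -4410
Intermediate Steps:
x = 210 (x = 1354 - 1144 = 210)
-21*x = -21*210 = -4410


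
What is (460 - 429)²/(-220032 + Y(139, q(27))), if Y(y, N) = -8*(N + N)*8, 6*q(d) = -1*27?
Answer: -961/219456 ≈ -0.0043790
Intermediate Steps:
q(d) = -9/2 (q(d) = (-1*27)/6 = (⅙)*(-27) = -9/2)
Y(y, N) = -128*N (Y(y, N) = -16*N*8 = -128*N)
(460 - 429)²/(-220032 + Y(139, q(27))) = (460 - 429)²/(-220032 - 128*(-9/2)) = 31²/(-220032 + 576) = 961/(-219456) = 961*(-1/219456) = -961/219456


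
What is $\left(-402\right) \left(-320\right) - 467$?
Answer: $128173$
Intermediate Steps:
$\left(-402\right) \left(-320\right) - 467 = 128640 - 467 = 128173$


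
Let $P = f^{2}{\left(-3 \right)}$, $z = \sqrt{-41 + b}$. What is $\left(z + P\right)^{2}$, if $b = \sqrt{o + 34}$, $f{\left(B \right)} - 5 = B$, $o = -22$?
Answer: $\left(4 + i \sqrt{41 - 2 \sqrt{3}}\right)^{2} \approx -21.536 + 49.013 i$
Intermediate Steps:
$f{\left(B \right)} = 5 + B$
$b = 2 \sqrt{3}$ ($b = \sqrt{-22 + 34} = \sqrt{12} = 2 \sqrt{3} \approx 3.4641$)
$z = \sqrt{-41 + 2 \sqrt{3}} \approx 6.1267 i$
$P = 4$ ($P = \left(5 - 3\right)^{2} = 2^{2} = 4$)
$\left(z + P\right)^{2} = \left(\sqrt{-41 + 2 \sqrt{3}} + 4\right)^{2} = \left(4 + \sqrt{-41 + 2 \sqrt{3}}\right)^{2}$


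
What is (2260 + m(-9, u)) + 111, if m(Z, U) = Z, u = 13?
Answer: 2362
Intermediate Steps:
(2260 + m(-9, u)) + 111 = (2260 - 9) + 111 = 2251 + 111 = 2362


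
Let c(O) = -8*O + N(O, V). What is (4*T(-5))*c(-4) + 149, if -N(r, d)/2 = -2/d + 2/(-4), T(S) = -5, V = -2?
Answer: -471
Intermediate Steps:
N(r, d) = 1 + 4/d (N(r, d) = -2*(-2/d + 2/(-4)) = -2*(-2/d + 2*(-¼)) = -2*(-2/d - ½) = -2*(-½ - 2/d) = 1 + 4/d)
c(O) = -1 - 8*O (c(O) = -8*O + (4 - 2)/(-2) = -8*O - ½*2 = -8*O - 1 = -1 - 8*O)
(4*T(-5))*c(-4) + 149 = (4*(-5))*(-1 - 8*(-4)) + 149 = -20*(-1 + 32) + 149 = -20*31 + 149 = -620 + 149 = -471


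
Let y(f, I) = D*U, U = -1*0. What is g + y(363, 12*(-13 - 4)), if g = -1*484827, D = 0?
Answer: -484827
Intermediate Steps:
g = -484827
U = 0
y(f, I) = 0 (y(f, I) = 0*0 = 0)
g + y(363, 12*(-13 - 4)) = -484827 + 0 = -484827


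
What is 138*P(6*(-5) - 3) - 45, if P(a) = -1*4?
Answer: -597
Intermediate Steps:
P(a) = -4
138*P(6*(-5) - 3) - 45 = 138*(-4) - 45 = -552 - 45 = -597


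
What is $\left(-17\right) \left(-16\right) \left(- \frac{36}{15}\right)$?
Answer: $- \frac{3264}{5} \approx -652.8$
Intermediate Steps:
$\left(-17\right) \left(-16\right) \left(- \frac{36}{15}\right) = 272 \left(\left(-36\right) \frac{1}{15}\right) = 272 \left(- \frac{12}{5}\right) = - \frac{3264}{5}$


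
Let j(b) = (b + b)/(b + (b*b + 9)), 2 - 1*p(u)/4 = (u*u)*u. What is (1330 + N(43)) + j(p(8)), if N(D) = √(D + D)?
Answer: 1844074230/1386523 + √86 ≈ 1339.3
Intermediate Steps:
p(u) = 8 - 4*u³ (p(u) = 8 - 4*u*u*u = 8 - 4*u²*u = 8 - 4*u³)
N(D) = √2*√D (N(D) = √(2*D) = √2*√D)
j(b) = 2*b/(9 + b + b²) (j(b) = (2*b)/(b + (b² + 9)) = (2*b)/(b + (9 + b²)) = (2*b)/(9 + b + b²) = 2*b/(9 + b + b²))
(1330 + N(43)) + j(p(8)) = (1330 + √2*√43) + 2*(8 - 4*8³)/(9 + (8 - 4*8³) + (8 - 4*8³)²) = (1330 + √86) + 2*(8 - 4*512)/(9 + (8 - 4*512) + (8 - 4*512)²) = (1330 + √86) + 2*(8 - 2048)/(9 + (8 - 2048) + (8 - 2048)²) = (1330 + √86) + 2*(-2040)/(9 - 2040 + (-2040)²) = (1330 + √86) + 2*(-2040)/(9 - 2040 + 4161600) = (1330 + √86) + 2*(-2040)/4159569 = (1330 + √86) + 2*(-2040)*(1/4159569) = (1330 + √86) - 1360/1386523 = 1844074230/1386523 + √86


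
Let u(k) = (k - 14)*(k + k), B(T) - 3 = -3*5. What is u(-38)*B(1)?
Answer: -47424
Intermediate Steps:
B(T) = -12 (B(T) = 3 - 3*5 = 3 - 15 = -12)
u(k) = 2*k*(-14 + k) (u(k) = (-14 + k)*(2*k) = 2*k*(-14 + k))
u(-38)*B(1) = (2*(-38)*(-14 - 38))*(-12) = (2*(-38)*(-52))*(-12) = 3952*(-12) = -47424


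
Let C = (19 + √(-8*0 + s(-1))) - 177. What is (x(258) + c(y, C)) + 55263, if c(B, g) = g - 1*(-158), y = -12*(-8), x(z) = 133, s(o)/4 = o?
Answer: 55396 + 2*I ≈ 55396.0 + 2.0*I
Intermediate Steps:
s(o) = 4*o
y = 96
C = -158 + 2*I (C = (19 + √(-8*0 + 4*(-1))) - 177 = (19 + √(0 - 4)) - 177 = (19 + √(-4)) - 177 = (19 + 2*I) - 177 = -158 + 2*I ≈ -158.0 + 2.0*I)
c(B, g) = 158 + g (c(B, g) = g + 158 = 158 + g)
(x(258) + c(y, C)) + 55263 = (133 + (158 + (-158 + 2*I))) + 55263 = (133 + 2*I) + 55263 = 55396 + 2*I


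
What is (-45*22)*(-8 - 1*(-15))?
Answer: -6930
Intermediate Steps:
(-45*22)*(-8 - 1*(-15)) = -990*(-8 + 15) = -990*7 = -6930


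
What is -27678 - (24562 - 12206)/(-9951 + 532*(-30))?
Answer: -717152302/25911 ≈ -27678.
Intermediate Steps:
-27678 - (24562 - 12206)/(-9951 + 532*(-30)) = -27678 - 12356/(-9951 - 15960) = -27678 - 12356/(-25911) = -27678 - 12356*(-1)/25911 = -27678 - 1*(-12356/25911) = -27678 + 12356/25911 = -717152302/25911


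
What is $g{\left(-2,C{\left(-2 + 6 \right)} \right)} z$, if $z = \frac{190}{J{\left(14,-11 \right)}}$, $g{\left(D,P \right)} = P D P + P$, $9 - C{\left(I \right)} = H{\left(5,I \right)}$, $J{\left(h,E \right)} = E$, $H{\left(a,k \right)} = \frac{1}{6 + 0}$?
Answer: $\frac{251750}{99} \approx 2542.9$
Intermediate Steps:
$H{\left(a,k \right)} = \frac{1}{6}$
$C{\left(I \right)} = \frac{53}{6}$ ($C{\left(I \right)} = 9 - \frac{1}{6} = \frac{53}{6}$)
$g{\left(D,P \right)} = P + D P^{2}$ ($g{\left(D,P \right)} = D P P + P = D P^{2} + P = P + D P^{2}$)
$z = - \frac{190}{11}$ ($z = \frac{190}{-11} = 190 \left(- \frac{1}{11}\right) = - \frac{190}{11} \approx -17.273$)
$g{\left(-2,C{\left(-2 + 6 \right)} \right)} z = \frac{53 \left(1 - \frac{53}{3}\right)}{6} \left(- \frac{190}{11}\right) = \frac{53}{6} \left(- \frac{50}{3}\right) \left(- \frac{190}{11}\right) = \left(- \frac{1325}{9}\right) \left(- \frac{190}{11}\right) = \frac{251750}{99}$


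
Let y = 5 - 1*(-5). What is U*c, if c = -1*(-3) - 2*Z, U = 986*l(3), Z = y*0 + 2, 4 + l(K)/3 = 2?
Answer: 5916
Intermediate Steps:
y = 10 (y = 5 + 5 = 10)
l(K) = -6 (l(K) = -12 + 3*2 = -12 + 6 = -6)
Z = 2 (Z = 10*0 + 2 = 0 + 2 = 2)
U = -5916 (U = 986*(-6) = -5916)
c = -1 (c = -1*(-3) - 2*2 = 3 - 4 = -1)
U*c = -5916*(-1) = 5916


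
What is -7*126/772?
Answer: -441/386 ≈ -1.1425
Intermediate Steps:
-7*126/772 = -882*1/772 = -441/386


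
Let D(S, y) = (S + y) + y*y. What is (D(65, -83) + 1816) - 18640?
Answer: -9953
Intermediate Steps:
D(S, y) = S + y + y**2 (D(S, y) = (S + y) + y**2 = S + y + y**2)
(D(65, -83) + 1816) - 18640 = ((65 - 83 + (-83)**2) + 1816) - 18640 = ((65 - 83 + 6889) + 1816) - 18640 = (6871 + 1816) - 18640 = 8687 - 18640 = -9953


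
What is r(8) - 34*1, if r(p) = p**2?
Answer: 30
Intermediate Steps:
r(8) - 34*1 = 8**2 - 34*1 = 64 - 34 = 30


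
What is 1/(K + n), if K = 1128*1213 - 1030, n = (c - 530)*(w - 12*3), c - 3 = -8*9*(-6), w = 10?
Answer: 1/1369704 ≈ 7.3009e-7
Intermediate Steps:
c = 435 (c = 3 - 8*9*(-6) = 3 - 72*(-6) = 3 + 432 = 435)
n = 2470 (n = (435 - 530)*(10 - 12*3) = -95*(10 - 36) = -95*(-26) = 2470)
K = 1367234 (K = 1368264 - 1030 = 1367234)
1/(K + n) = 1/(1367234 + 2470) = 1/1369704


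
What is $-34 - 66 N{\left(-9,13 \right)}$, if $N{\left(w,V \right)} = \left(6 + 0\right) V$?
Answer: $-5182$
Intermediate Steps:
$N{\left(w,V \right)} = 6 V$
$-34 - 66 N{\left(-9,13 \right)} = -34 - 66 \cdot 6 \cdot 13 = -34 - 5148 = -5182$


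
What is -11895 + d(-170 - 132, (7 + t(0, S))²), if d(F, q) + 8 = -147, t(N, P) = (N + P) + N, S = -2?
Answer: -12050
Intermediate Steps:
t(N, P) = P + 2*N
d(F, q) = -155 (d(F, q) = -8 - 147 = -155)
-11895 + d(-170 - 132, (7 + t(0, S))²) = -11895 - 155 = -12050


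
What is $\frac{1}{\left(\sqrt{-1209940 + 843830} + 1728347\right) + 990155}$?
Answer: $\frac{1359251}{3695126745057} - \frac{i \sqrt{366110}}{7390253490114} \approx 3.6785 \cdot 10^{-7} - 8.1874 \cdot 10^{-11} i$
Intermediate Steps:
$\frac{1}{\left(\sqrt{-1209940 + 843830} + 1728347\right) + 990155} = \frac{1}{\left(\sqrt{-366110} + 1728347\right) + 990155} = \frac{1}{\left(i \sqrt{366110} + 1728347\right) + 990155} = \frac{1}{\left(1728347 + i \sqrt{366110}\right) + 990155} = \frac{1}{2718502 + i \sqrt{366110}}$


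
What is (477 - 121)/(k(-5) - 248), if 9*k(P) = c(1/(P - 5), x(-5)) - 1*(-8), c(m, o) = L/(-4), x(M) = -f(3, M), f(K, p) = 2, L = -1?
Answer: -4272/2965 ≈ -1.4408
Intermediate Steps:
x(M) = -2 (x(M) = -1*2 = -2)
c(m, o) = ¼ (c(m, o) = -1/(-4) = -1*(-¼) = ¼)
k(P) = 11/12 (k(P) = (¼ - 1*(-8))/9 = (¼ + 8)/9 = (⅑)*(33/4) = 11/12)
(477 - 121)/(k(-5) - 248) = (477 - 121)/(11/12 - 248) = 356/(-2965/12) = 356*(-12/2965) = -4272/2965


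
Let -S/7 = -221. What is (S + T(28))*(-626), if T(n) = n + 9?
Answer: -991584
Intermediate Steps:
S = 1547 (S = -7*(-221) = 1547)
T(n) = 9 + n
(S + T(28))*(-626) = (1547 + (9 + 28))*(-626) = (1547 + 37)*(-626) = 1584*(-626) = -991584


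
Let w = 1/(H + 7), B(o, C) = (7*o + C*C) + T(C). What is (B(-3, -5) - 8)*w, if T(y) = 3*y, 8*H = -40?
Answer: -19/2 ≈ -9.5000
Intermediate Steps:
H = -5 (H = (1/8)*(-40) = -5)
B(o, C) = C**2 + 3*C + 7*o (B(o, C) = (7*o + C*C) + 3*C = (7*o + C**2) + 3*C = (C**2 + 7*o) + 3*C = C**2 + 3*C + 7*o)
w = 1/2 (w = 1/(-5 + 7) = 1/2 ≈ 0.50000)
(B(-3, -5) - 8)*w = (((-5)**2 + 3*(-5) + 7*(-3)) - 8)*(1/2) = ((25 - 15 - 21) - 8)*(1/2) = (-11 - 8)*(1/2) = -19*1/2 = -19/2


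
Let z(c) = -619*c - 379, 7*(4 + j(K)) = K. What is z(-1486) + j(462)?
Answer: 919517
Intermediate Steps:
j(K) = -4 + K/7
z(c) = -379 - 619*c
z(-1486) + j(462) = (-379 - 619*(-1486)) + (-4 + (1/7)*462) = (-379 + 919834) + (-4 + 66) = 919455 + 62 = 919517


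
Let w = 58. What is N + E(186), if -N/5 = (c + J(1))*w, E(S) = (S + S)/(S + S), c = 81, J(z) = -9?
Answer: -20879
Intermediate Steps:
E(S) = 1 (E(S) = (2*S)/((2*S)) = (2*S)*(1/(2*S)) = 1)
N = -20880 (N = -5*(81 - 9)*58 = -360*58 = -5*4176 = -20880)
N + E(186) = -20880 + 1 = -20879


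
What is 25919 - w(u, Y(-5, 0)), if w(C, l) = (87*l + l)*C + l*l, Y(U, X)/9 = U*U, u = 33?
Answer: -678106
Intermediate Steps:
Y(U, X) = 9*U² (Y(U, X) = 9*(U*U) = 9*U²)
w(C, l) = l² + 88*C*l (w(C, l) = (88*l)*C + l² = 88*C*l + l² = l² + 88*C*l)
25919 - w(u, Y(-5, 0)) = 25919 - 9*(-5)²*(9*(-5)² + 88*33) = 25919 - 9*25*(9*25 + 2904) = 25919 - 225*(225 + 2904) = 25919 - 225*3129 = 25919 - 1*704025 = 25919 - 704025 = -678106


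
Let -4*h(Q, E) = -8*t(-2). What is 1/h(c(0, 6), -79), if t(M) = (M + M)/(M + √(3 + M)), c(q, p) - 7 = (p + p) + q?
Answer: ⅛ ≈ 0.12500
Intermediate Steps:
c(q, p) = 7 + q + 2*p (c(q, p) = 7 + ((p + p) + q) = 7 + (2*p + q) = 7 + (q + 2*p) = 7 + q + 2*p)
t(M) = 2*M/(M + √(3 + M)) (t(M) = (2*M)/(M + √(3 + M)) = 2*M/(M + √(3 + M)))
h(Q, E) = 8 (h(Q, E) = -(-2)*2*(-2)/(-2 + √(3 - 2)) = -(-2)*2*(-2)/(-2 + √1) = -(-2)*2*(-2)/(-2 + 1) = -(-2)*2*(-2)/(-1) = -(-2)*2*(-2)*(-1) = -(-2)*4 = -¼*(-32) = 8)
1/h(c(0, 6), -79) = 1/8 = ⅛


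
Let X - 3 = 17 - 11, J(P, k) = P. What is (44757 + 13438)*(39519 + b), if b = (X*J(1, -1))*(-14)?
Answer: 2292475635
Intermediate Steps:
X = 9 (X = 3 + (17 - 11) = 3 + 6 = 9)
b = -126 (b = (9*1)*(-14) = 9*(-14) = -126)
(44757 + 13438)*(39519 + b) = (44757 + 13438)*(39519 - 126) = 58195*39393 = 2292475635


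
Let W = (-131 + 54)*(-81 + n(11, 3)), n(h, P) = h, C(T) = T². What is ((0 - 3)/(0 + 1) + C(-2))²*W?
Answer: 5390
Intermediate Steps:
W = 5390 (W = (-131 + 54)*(-81 + 11) = -77*(-70) = 5390)
((0 - 3)/(0 + 1) + C(-2))²*W = ((0 - 3)/(0 + 1) + (-2)²)²*5390 = (-3/1 + 4)²*5390 = (-3*1 + 4)²*5390 = (-3 + 4)²*5390 = 1²*5390 = 1*5390 = 5390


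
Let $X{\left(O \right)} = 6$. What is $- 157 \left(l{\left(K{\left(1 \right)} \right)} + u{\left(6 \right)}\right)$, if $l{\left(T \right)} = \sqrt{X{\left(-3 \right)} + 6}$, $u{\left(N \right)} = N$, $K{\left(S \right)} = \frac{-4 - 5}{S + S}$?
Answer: $-942 - 314 \sqrt{3} \approx -1485.9$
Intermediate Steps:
$K{\left(S \right)} = - \frac{9}{2 S}$
$l{\left(T \right)} = 2 \sqrt{3}$ ($l{\left(T \right)} = \sqrt{6 + 6} = \sqrt{12} = 2 \sqrt{3}$)
$- 157 \left(l{\left(K{\left(1 \right)} \right)} + u{\left(6 \right)}\right) = - 157 \left(2 \sqrt{3} + 6\right) = - 157 \left(6 + 2 \sqrt{3}\right) = -942 - 314 \sqrt{3}$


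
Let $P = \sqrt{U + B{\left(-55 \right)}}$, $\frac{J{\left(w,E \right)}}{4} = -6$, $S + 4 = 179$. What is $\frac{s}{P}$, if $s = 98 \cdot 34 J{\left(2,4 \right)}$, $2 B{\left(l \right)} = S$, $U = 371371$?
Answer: $- \frac{224 \sqrt{1485834}}{2081} \approx -131.21$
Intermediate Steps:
$S = 175$ ($S = -4 + 179 = 175$)
$B{\left(l \right)} = \frac{175}{2}$ ($B{\left(l \right)} = \frac{1}{2} \cdot 175 = \frac{175}{2}$)
$J{\left(w,E \right)} = -24$ ($J{\left(w,E \right)} = 4 \left(-6\right) = -24$)
$P = \frac{\sqrt{1485834}}{2}$ ($P = \sqrt{371371 + \frac{175}{2}} = \sqrt{\frac{742917}{2}} = \frac{\sqrt{1485834}}{2} \approx 609.47$)
$s = -79968$ ($s = 98 \cdot 34 \left(-24\right) = 3332 \left(-24\right) = -79968$)
$\frac{s}{P} = - \frac{79968}{\frac{1}{2} \sqrt{1485834}} = - 79968 \frac{\sqrt{1485834}}{742917} = - \frac{224 \sqrt{1485834}}{2081}$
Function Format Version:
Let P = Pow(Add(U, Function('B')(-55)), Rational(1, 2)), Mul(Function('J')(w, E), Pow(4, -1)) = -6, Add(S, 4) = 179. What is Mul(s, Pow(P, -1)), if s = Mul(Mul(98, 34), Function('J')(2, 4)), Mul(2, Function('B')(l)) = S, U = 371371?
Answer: Mul(Rational(-224, 2081), Pow(1485834, Rational(1, 2))) ≈ -131.21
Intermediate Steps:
S = 175 (S = Add(-4, 179) = 175)
Function('B')(l) = Rational(175, 2) (Function('B')(l) = Mul(Rational(1, 2), 175) = Rational(175, 2))
Function('J')(w, E) = -24 (Function('J')(w, E) = Mul(4, -6) = -24)
P = Mul(Rational(1, 2), Pow(1485834, Rational(1, 2))) (P = Pow(Add(371371, Rational(175, 2)), Rational(1, 2)) = Pow(Rational(742917, 2), Rational(1, 2)) = Mul(Rational(1, 2), Pow(1485834, Rational(1, 2))) ≈ 609.47)
s = -79968 (s = Mul(Mul(98, 34), -24) = Mul(3332, -24) = -79968)
Mul(s, Pow(P, -1)) = Mul(-79968, Pow(Mul(Rational(1, 2), Pow(1485834, Rational(1, 2))), -1)) = Mul(-79968, Mul(Rational(1, 742917), Pow(1485834, Rational(1, 2)))) = Mul(Rational(-224, 2081), Pow(1485834, Rational(1, 2)))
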